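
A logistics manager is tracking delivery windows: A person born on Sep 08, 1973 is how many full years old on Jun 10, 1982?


Birth: 1973-09-08
Reference: 1982-06-10
Year difference: 1982 - 1973 = 9
Has birthday (09-08) occurred by 06-10? No
Birthday not yet reached this year -> subtract 1
Age in full years: 8

8


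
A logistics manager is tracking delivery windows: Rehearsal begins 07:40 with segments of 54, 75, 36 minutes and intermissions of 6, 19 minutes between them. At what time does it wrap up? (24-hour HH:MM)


Start: 07:40 = 460 min from midnight
  after task 1 (54 min): 08:34
  after break (6 min): 08:40
  after task 2 (75 min): 09:55
  after break (19 min): 10:14
  after task 3 (36 min): 10:50
Total elapsed: 190 minutes
End time: 10:50

10:50


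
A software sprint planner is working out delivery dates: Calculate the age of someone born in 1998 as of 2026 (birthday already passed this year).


Birth year: 1998
Current year: 2026
Age = current year - birth year
Age = 2026 - 1998 = 28

28


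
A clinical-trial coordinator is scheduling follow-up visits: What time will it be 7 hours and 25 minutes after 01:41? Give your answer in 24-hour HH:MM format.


Start time: 01:41
Adding: 7 hours 25 minutes
Minutes: 41 + 25 = 66
Minute overflow: 66 >= 60, so carry 1 hour, minutes = 6
Hours: 1 + 7 + 1 = 9
Result: 09:06

09:06


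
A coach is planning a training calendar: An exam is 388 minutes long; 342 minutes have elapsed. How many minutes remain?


Total budget: 388 minutes
Time used: 342 minutes
Remaining: 388 - 342 = 46 minutes
Percent used: 88.1%
Percent remaining: 11.9%

46


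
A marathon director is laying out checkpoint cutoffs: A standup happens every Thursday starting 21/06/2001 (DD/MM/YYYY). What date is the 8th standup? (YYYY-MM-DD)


First occurrence: 2001-06-21 (occurrence 1)
Each occurrence is 7 days after the previous.
Occurrence 8 is 7 weeks after the first.
7 weeks = 49 days
2001-06-21 + 49 days = 2001-08-09

2001-08-09


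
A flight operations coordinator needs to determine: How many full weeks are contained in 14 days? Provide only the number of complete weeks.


Total days: 14
Days per week: 7
Division: 14 / 7 = 2 remainder 0
Complete weeks: 2
Remaining days: 0

2


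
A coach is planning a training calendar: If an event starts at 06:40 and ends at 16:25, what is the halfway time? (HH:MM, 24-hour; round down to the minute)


Start time: 06:40 = 400 minutes from midnight
End time: 16:25 = 985 minutes from midnight
Sum: 400 + 985 = 1385
Midpoint: 1385 / 2 = 692 minutes
Convert: 692 / 60 = 11 hours, 32 minutes
Result: 11:32

11:32


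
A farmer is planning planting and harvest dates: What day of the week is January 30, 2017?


Date: 2017-01-30
January 1, 2017 is a Sunday
Day of year: 30
Offset from Jan 1: 29 days
29 mod 7 = 1
Result: Monday

Monday


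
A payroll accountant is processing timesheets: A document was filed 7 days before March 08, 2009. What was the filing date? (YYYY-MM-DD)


Start: 2009-03-08
Subtracting 7 days
Days already passed in March: 8
Result: 2009-03-01

2009-03-01


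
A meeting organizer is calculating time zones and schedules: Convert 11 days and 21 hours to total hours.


Days: 11
Extra hours: 21
Hours per day: 24
Days to hours: 11 x 24 = 264
Total: 264 + 21 = 285

285


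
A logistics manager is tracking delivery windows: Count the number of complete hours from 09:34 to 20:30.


Start: 09:34
End: 20:30
Hour difference: 20 - 9 = 11 hours
Minute difference: 30 - 34 = -4 minutes
Total minutes: 656
Complete hours: 656 / 60 = 10 (remainder 56)

10


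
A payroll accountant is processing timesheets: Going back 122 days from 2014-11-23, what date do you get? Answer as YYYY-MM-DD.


Start: 2014-11-23
Subtracting 122 days
Days already passed in November: 23
After going back through November: 99 more days to subtract
October 2014: 31 days, 68 remaining
September 2014: 30 days, 38 remaining
August 2014: 31 days, 7 remaining
July 2014 has 31 days, need 7
Result: 2014-07-24

2014-07-24


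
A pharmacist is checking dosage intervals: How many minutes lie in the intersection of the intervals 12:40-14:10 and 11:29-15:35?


Interval A: [760, 850] minutes from midnight
Interval B: [689, 935] minutes from midnight
Overlap start = max(760, 689) = 760
Overlap end = min(850, 935) = 850
Overlap = 850 - 760 = 90 minutes

90


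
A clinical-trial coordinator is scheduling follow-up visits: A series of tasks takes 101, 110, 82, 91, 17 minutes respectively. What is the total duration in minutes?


Durations: 101, 110, 82, 91, 17
Running sum: 101
+ 110 = 211
+ 82 = 293
+ 91 = 384
+ 17 = 401
Total duration: 401 minutes
That is 6 hours and 41 minutes

401


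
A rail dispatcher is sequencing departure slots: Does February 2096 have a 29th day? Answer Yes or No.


Year: 2096
Divisible by 4? 2096 / 4 = 524.0 -> Yes
Divisible by 100? 2096 / 100 = 20.96 -> No
Divisible by 4 but not 100, so it IS a leap year

Yes


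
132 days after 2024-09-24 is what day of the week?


Start: 2024-09-24 (Tuesday)
Step 1 - find target date: add 132 days
  2024-09-24 + 132 days = 2025-02-03
Step 2 - day of week:
  132 mod 7 = 6
  Tuesday + 6 days -> Monday
Result: Monday (2025-02-03)

Monday


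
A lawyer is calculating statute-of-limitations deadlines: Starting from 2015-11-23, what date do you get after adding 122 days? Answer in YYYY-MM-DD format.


Start: 2015-11-23
Adding 122 days
Days remaining in November: 7
After November: 115 days still to add
December 2015: 31 days, 84 remaining
January 2016: 31 days, 53 remaining
February 2016: 29 days, 24 remaining
March 2016 has 31 days, need 24
Result: 2016-03-24

2016-03-24


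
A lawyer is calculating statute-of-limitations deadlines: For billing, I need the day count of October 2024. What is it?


Month: October
Year: 2024
October is a 31-day month
Total: 31 days

31


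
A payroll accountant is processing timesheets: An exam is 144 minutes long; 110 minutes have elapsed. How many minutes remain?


Total budget: 144 minutes
Time used: 110 minutes
Remaining: 144 - 110 = 34 minutes
Percent used: 76.4%
Percent remaining: 23.6%

34


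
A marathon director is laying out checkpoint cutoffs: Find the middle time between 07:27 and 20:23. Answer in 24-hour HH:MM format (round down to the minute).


Start time: 07:27 = 447 minutes from midnight
End time: 20:23 = 1223 minutes from midnight
Sum: 447 + 1223 = 1670
Midpoint: 1670 / 2 = 835 minutes
Convert: 835 / 60 = 13 hours, 55 minutes
Result: 13:55

13:55


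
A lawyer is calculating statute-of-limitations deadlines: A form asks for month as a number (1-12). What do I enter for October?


Calendar month order:
9. September
10. October <--
11. November
October is month number 10

10


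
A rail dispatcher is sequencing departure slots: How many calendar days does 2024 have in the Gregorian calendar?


Year: 2024
Check leap year rules:
Divisible by 4? Yes
Divisible by 100? No
2024 is a leap year
Days: 366

366


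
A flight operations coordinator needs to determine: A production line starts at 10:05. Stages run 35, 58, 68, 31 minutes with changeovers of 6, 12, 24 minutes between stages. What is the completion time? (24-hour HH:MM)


Start: 10:05 = 605 min from midnight
  after task 1 (35 min): 10:40
  after break (6 min): 10:46
  after task 2 (58 min): 11:44
  after break (12 min): 11:56
  after task 3 (68 min): 13:04
  after break (24 min): 13:28
  after task 4 (31 min): 13:59
Total elapsed: 234 minutes
End time: 13:59

13:59


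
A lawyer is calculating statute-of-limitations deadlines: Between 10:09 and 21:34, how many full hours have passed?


Start: 10:09
End: 21:34
Hour difference: 21 - 10 = 11 hours
Minute difference: 34 - 9 = 25 minutes
Total minutes: 685
Complete hours: 685 / 60 = 11 (remainder 25)

11


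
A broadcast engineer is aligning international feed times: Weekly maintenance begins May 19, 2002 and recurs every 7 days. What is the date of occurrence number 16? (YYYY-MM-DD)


First occurrence: 2002-05-19 (occurrence 1)
Each occurrence is 7 days after the previous.
Occurrence 16 is 15 weeks after the first.
15 weeks = 105 days
2002-05-19 + 105 days = 2002-09-01

2002-09-01


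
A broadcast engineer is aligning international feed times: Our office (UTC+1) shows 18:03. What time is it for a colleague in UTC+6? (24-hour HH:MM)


Local time: 18:03 at UTC+1 (offset 1h)
Target zone: UTC+6 (offset 6h)
Difference: 6 - (1) = 5 hours
Calculation: 18 + (5) = 23
Result: 23:03

23:03


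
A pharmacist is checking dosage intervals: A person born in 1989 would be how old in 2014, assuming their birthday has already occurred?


Birth year: 1989
Current year: 2014
Age = current year - birth year
Age = 2014 - 1989 = 25

25


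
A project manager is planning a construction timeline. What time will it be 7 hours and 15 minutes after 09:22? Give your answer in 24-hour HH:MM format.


Start time: 09:22
Adding: 7 hours 15 minutes
Minutes: 22 + 15 = 37
Hours: 9 + 7 + 0 = 16
Result: 16:37

16:37


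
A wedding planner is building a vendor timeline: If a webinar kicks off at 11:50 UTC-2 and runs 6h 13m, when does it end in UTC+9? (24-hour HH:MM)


Start: 11:50 in UTC-2
Step 1 - add duration:
  minutes: 50 + 13 = 63 (carry 1h)
  hours: 11 + 6 + 1 = 18
  end in UTC-2: 18:03
Step 2 - convert UTC-2 -> UTC+9:
  offset difference: 9 - (-2) = 11 hours
  18 + (11) = 29 -> mod 24 = 5
Result: 05:03 in UTC+9

05:03


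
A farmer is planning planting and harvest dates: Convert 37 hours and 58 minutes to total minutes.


Hours: 37
Extra minutes: 58
Minutes per hour: 60
Hours to minutes: 37 x 60 = 2220
Total: 2220 + 58 = 2278

2278


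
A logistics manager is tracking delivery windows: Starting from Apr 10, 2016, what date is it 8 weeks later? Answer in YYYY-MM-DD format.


Start: 2016-04-10
Weeks to add: 8
Convert to days: 8 x 7 = 56 days
Add 56 days to 2016-04-10
Result: 2016-06-05

2016-06-05


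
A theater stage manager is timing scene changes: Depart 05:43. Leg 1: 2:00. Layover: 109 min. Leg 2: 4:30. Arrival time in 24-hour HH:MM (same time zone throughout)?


Depart: 05:43
Leg 1: +120 min -> 07:43
Layover: +109 min -> 09:32
Leg 2: +270 min -> 14:02
Total travel: 499 minutes = 8h 19m
Arrival: 14:02

14:02


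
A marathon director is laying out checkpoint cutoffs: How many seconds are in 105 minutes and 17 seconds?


Minutes: 105
Seconds: 17
Convert minutes to seconds: 105 x 60 = 6300
Add remaining seconds: 6300 + 17 = 6317

6317


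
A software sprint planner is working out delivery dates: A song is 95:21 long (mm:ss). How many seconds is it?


Minutes: 95
Extra seconds: 21
Seconds per minute: 60
Minutes to seconds: 95 x 60 = 5700
Total: 5700 + 21 = 5721

5721


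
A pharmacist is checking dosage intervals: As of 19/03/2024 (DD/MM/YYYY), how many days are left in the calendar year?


Start: March 19, 2024
End: December 31, 2024
Days left in March: 12
April: 30
May: 31
June: 30
July: 31
... plus remaining months
Sum of remaining months: 275
Total: 12 + 275 = 287

287


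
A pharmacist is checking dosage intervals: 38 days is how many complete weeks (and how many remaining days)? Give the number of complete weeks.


Total days: 38
Days per week: 7
Division: 38 / 7 = 5 remainder 3
Complete weeks: 5
Remaining days: 3

5


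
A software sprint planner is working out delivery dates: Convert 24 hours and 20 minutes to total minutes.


Hours: 24
Minutes: 20
Convert hours to minutes: 24 x 60 = 1440
Add remaining minutes: 1440 + 20 = 1460

1460


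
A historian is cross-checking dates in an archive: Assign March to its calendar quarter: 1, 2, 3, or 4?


Month: March (month 3)
Q1: January-March (months 1-3)
Q2: April-June (months 4-6)
Q3: July-September (months 7-9)
Q4: October-December (months 10-12)
Month 3 falls in Q1

1


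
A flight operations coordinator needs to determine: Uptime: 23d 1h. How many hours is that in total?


Days: 23
Extra hours: 1
Hours per day: 24
Days to hours: 23 x 24 = 552
Total: 552 + 1 = 553

553


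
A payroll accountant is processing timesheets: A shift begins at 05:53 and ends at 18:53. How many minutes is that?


Start time: 05:53 = 353 minutes from midnight
End time: 18:53 = 1133 minutes from midnight
Difference: 1133 - 353 = 780 minutes
That is 13 hours and 0 minutes

780


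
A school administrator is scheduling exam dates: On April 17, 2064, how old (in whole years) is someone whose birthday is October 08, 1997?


Birth: 1997-10-08
Reference: 2064-04-17
Year difference: 2064 - 1997 = 67
Has birthday (10-08) occurred by 04-17? No
Birthday not yet reached this year -> subtract 1
Age in full years: 66

66


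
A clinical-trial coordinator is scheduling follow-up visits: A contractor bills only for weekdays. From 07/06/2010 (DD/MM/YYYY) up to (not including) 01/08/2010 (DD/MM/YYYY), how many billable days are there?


Start: 2010-06-07 (Monday)
End (exclusive): 2010-08-01 (Sunday)
Total calendar days: 55
Full weeks: 55 // 7 = 7 -> 35 weekdays
Remaining 6 days starting on Monday:
  Mon(w), Tue(w), Wed(w), Thu(w), Fri(w), Sat(-) -> 5 weekdays
Total business days: 35 + 5 = 40

40


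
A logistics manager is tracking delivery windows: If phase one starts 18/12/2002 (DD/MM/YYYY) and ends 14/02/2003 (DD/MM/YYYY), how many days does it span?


Start date: 2002-12-18
End date: 2003-02-14
Dec 2002: +14 days
Jan 2003: +31 days
Feb 2003: +13 days
Total: 58 days

58


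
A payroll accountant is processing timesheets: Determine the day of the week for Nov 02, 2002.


Date: 2002-11-02
January 1, 2002 is a Tuesday
Day of year: 306
Offset from Jan 1: 305 days
305 mod 7 = 4
Result: Saturday

Saturday


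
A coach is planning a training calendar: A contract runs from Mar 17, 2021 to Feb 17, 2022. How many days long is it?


Start date: 2021-03-17
End date: 2022-02-17
Mar 2021: +15 days
Apr 2021: +30 days
May 2021: +31 days
... (9 more months)
Total: 337 days

337


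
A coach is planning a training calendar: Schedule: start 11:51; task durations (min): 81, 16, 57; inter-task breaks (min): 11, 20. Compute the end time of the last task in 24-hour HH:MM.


Start: 11:51 = 711 min from midnight
  after task 1 (81 min): 13:12
  after break (11 min): 13:23
  after task 2 (16 min): 13:39
  after break (20 min): 13:59
  after task 3 (57 min): 14:56
Total elapsed: 185 minutes
End time: 14:56

14:56


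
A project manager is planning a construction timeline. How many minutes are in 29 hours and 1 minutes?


Hours: 29
Extra minutes: 1
Minutes per hour: 60
Hours to minutes: 29 x 60 = 1740
Total: 1740 + 1 = 1741

1741


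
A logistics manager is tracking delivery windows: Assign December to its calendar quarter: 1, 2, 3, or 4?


Month: December (month 12)
Q1: January-March (months 1-3)
Q2: April-June (months 4-6)
Q3: July-September (months 7-9)
Q4: October-December (months 10-12)
Month 12 falls in Q4

4


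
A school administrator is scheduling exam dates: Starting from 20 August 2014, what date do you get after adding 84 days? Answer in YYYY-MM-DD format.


Start: 2014-08-20
Adding 84 days
Days remaining in August: 11
After August: 73 days still to add
September 2014: 30 days, 43 remaining
October 2014: 31 days, 12 remaining
November 2014 has 30 days, need 12
Result: 2014-11-12

2014-11-12


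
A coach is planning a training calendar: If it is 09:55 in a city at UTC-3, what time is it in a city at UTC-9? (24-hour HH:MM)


Local time: 09:55 at UTC-3 (offset -3h)
Target zone: UTC-9 (offset -9h)
Difference: -9 - (-3) = -6 hours
Calculation: 9 + (-6) = 3
Result: 03:55

03:55


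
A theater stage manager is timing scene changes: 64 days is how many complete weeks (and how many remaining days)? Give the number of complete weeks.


Total days: 64
Days per week: 7
Division: 64 / 7 = 9 remainder 1
Complete weeks: 9
Remaining days: 1

9


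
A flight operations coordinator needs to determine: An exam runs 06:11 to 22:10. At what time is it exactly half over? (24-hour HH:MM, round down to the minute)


Start time: 06:11 = 371 minutes from midnight
End time: 22:10 = 1330 minutes from midnight
Sum: 371 + 1330 = 1701
Midpoint: 1701 / 2 = 850 minutes
Convert: 850 / 60 = 14 hours, 10 minutes
Result: 14:10

14:10


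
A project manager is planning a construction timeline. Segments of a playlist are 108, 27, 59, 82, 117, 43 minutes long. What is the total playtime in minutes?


Durations: 108, 27, 59, 82, 117, 43
Running sum: 108
+ 27 = 135
+ 59 = 194
+ 82 = 276
+ 117 = 393
+ 43 = 436
Total duration: 436 minutes
That is 7 hours and 16 minutes

436


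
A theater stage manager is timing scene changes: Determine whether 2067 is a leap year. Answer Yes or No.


Year: 2067
Divisible by 4? 2067 / 4 = 516.75 -> No
Not divisible by 4, so NOT a leap year

No


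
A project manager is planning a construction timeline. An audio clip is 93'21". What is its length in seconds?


Minutes: 93
Seconds: 21
Convert minutes to seconds: 93 x 60 = 5580
Add remaining seconds: 5580 + 21 = 5601

5601


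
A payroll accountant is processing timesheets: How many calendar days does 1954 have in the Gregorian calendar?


Year: 1954
Check leap year rules:
Divisible by 4? No
1954 is not a leap year
Days: 365

365


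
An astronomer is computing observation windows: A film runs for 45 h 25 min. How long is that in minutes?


Hours: 45
Minutes: 25
Convert hours to minutes: 45 x 60 = 2700
Add remaining minutes: 2700 + 25 = 2725

2725


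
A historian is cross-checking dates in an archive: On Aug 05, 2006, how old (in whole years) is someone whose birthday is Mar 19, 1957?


Birth: 1957-03-19
Reference: 2006-08-05
Year difference: 2006 - 1957 = 49
Has birthday (03-19) occurred by 08-05? Yes
Age in full years: 49

49


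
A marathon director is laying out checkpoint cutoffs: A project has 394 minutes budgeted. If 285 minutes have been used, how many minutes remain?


Total budget: 394 minutes
Time used: 285 minutes
Remaining: 394 - 285 = 109 minutes
Percent used: 72.3%
Percent remaining: 27.7%

109


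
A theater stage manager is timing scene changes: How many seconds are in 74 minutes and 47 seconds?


Minutes: 74
Extra seconds: 47
Seconds per minute: 60
Minutes to seconds: 74 x 60 = 4440
Total: 4440 + 47 = 4487

4487


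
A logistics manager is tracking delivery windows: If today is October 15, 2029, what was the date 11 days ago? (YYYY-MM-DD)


Start: 2029-10-15
Subtracting 11 days
Days already passed in October: 15
Result: 2029-10-04

2029-10-04


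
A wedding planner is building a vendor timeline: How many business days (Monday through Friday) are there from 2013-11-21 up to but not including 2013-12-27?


Start: 2013-11-21 (Thursday)
End (exclusive): 2013-12-27 (Friday)
Total calendar days: 36
Full weeks: 36 // 7 = 5 -> 25 weekdays
Remaining 1 days starting on Thursday:
  Thu(w) -> 1 weekdays
Total business days: 25 + 1 = 26

26


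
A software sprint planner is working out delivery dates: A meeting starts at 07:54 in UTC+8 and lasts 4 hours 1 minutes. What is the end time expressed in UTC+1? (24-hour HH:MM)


Start: 07:54 in UTC+8
Step 1 - add duration:
  minutes: 54 + 1 = 55
  hours: 7 + 4 + 0 = 11
  end in UTC+8: 11:55
Step 2 - convert UTC+8 -> UTC+1:
  offset difference: 1 - (8) = -7 hours
  11 + (-7) = 4 -> mod 24 = 4
Result: 04:55 in UTC+1

04:55


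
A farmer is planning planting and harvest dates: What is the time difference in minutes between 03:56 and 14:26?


Start time: 03:56 = 236 minutes from midnight
End time: 14:26 = 866 minutes from midnight
Difference: 866 - 236 = 630 minutes
That is 10 hours and 30 minutes

630


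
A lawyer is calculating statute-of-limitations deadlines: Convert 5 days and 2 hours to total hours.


Days: 5
Extra hours: 2
Hours per day: 24
Days to hours: 5 x 24 = 120
Total: 120 + 2 = 122

122


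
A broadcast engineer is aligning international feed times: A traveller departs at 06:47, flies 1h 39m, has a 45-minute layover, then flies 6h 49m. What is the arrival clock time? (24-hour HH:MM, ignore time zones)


Depart: 06:47
Leg 1: +99 min -> 08:26
Layover: +45 min -> 09:11
Leg 2: +409 min -> 16:00
Total travel: 553 minutes = 9h 13m
Arrival: 16:00

16:00


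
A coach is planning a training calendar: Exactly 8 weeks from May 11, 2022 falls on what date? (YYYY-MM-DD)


Start: 2022-05-11
Weeks to add: 8
Convert to days: 8 x 7 = 56 days
Add 56 days to 2022-05-11
Result: 2022-07-06

2022-07-06


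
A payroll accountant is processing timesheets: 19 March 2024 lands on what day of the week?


Date: 2024-03-19
January 1, 2024 is a Monday
Day of year: 79
Offset from Jan 1: 78 days
78 mod 7 = 1
Result: Tuesday

Tuesday


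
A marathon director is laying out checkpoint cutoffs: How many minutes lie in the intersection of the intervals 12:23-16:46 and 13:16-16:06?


Interval A: [743, 1006] minutes from midnight
Interval B: [796, 966] minutes from midnight
Overlap start = max(743, 796) = 796
Overlap end = min(1006, 966) = 966
Overlap = 966 - 796 = 170 minutes

170


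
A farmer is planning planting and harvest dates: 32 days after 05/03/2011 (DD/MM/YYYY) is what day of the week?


Start: 2011-03-05 (Saturday)
Step 1 - find target date: add 32 days
  2011-03-05 + 32 days = 2011-04-06
Step 2 - day of week:
  32 mod 7 = 4
  Saturday + 4 days -> Wednesday
Result: Wednesday (2011-04-06)

Wednesday


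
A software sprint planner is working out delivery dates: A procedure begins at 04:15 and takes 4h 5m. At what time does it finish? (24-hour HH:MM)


Start time: 04:15
Adding: 4 hours 5 minutes
Minutes: 15 + 5 = 20
Hours: 4 + 4 + 0 = 8
Result: 08:20

08:20


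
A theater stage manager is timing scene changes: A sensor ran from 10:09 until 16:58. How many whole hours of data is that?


Start: 10:09
End: 16:58
Hour difference: 16 - 10 = 6 hours
Minute difference: 58 - 9 = 49 minutes
Total minutes: 409
Complete hours: 409 / 60 = 6 (remainder 49)

6


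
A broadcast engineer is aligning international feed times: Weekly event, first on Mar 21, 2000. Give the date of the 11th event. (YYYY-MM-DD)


First occurrence: 2000-03-21 (occurrence 1)
Each occurrence is 7 days after the previous.
Occurrence 11 is 10 weeks after the first.
10 weeks = 70 days
2000-03-21 + 70 days = 2000-05-30

2000-05-30


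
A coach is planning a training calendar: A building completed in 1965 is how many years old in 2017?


Birth year: 1965
Current year: 2017
Age = current year - birth year
Age = 2017 - 1965 = 52

52


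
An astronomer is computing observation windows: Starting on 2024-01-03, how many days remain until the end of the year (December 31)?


Start: January 03, 2024
End: December 31, 2024
Days left in January: 28
February: 29
March: 31
April: 30
May: 31
... plus remaining months
Sum of remaining months: 335
Total: 28 + 335 = 363

363


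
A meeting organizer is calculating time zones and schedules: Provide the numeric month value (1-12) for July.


Calendar month order:
6. June
7. July <--
8. August
July is month number 7

7


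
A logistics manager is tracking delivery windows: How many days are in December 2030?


Month: December
Year: 2030
December is a 31-day month
Total: 31 days

31


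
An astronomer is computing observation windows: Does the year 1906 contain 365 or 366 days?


Year: 1906
Check leap year rules:
Divisible by 4? No
1906 is not a leap year
Days: 365

365


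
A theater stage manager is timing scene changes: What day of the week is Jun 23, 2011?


Date: 2011-06-23
January 1, 2011 is a Saturday
Day of year: 174
Offset from Jan 1: 173 days
173 mod 7 = 5
Result: Thursday

Thursday


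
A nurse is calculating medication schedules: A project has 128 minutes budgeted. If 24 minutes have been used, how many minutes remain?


Total budget: 128 minutes
Time used: 24 minutes
Remaining: 128 - 24 = 104 minutes
Percent used: 18.8%
Percent remaining: 81.2%

104


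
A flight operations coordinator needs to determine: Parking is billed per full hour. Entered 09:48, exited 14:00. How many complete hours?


Start: 09:48
End: 14:00
Hour difference: 14 - 9 = 5 hours
Minute difference: 0 - 48 = -48 minutes
Total minutes: 252
Complete hours: 252 / 60 = 4 (remainder 12)

4


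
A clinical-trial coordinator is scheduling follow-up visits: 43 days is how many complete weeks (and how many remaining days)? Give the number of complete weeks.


Total days: 43
Days per week: 7
Division: 43 / 7 = 6 remainder 1
Complete weeks: 6
Remaining days: 1

6


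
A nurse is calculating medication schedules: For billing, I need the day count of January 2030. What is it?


Month: January
Year: 2030
January is a 31-day month
Total: 31 days

31


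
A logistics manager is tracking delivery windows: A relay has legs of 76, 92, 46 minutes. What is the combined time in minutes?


Durations: 76, 92, 46
Running sum: 76
+ 92 = 168
+ 46 = 214
Total duration: 214 minutes
That is 3 hours and 34 minutes

214


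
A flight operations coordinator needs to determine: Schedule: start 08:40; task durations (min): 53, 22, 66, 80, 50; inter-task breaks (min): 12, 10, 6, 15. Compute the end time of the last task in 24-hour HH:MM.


Start: 08:40 = 520 min from midnight
  after task 1 (53 min): 09:33
  after break (12 min): 09:45
  after task 2 (22 min): 10:07
  after break (10 min): 10:17
  after task 3 (66 min): 11:23
  after break (6 min): 11:29
  after task 4 (80 min): 12:49
  after break (15 min): 13:04
  after task 5 (50 min): 13:54
Total elapsed: 314 minutes
End time: 13:54

13:54


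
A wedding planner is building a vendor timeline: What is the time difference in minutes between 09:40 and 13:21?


Start time: 09:40 = 580 minutes from midnight
End time: 13:21 = 801 minutes from midnight
Difference: 801 - 580 = 221 minutes
That is 3 hours and 41 minutes

221


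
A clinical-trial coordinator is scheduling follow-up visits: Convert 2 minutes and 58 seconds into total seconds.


Minutes: 2
Seconds: 58
Convert minutes to seconds: 2 x 60 = 120
Add remaining seconds: 120 + 58 = 178

178


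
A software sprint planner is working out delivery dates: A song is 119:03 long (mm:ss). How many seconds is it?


Minutes: 119
Extra seconds: 3
Seconds per minute: 60
Minutes to seconds: 119 x 60 = 7140
Total: 7140 + 3 = 7143

7143


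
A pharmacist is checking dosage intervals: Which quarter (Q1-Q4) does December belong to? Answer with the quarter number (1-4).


Month: December (month 12)
Q1: January-March (months 1-3)
Q2: April-June (months 4-6)
Q3: July-September (months 7-9)
Q4: October-December (months 10-12)
Month 12 falls in Q4

4


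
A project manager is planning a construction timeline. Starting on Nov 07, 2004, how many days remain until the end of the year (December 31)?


Start: November 07, 2004
End: December 31, 2004
Days left in November: 23
December: 31
Sum of remaining months: 31
Total: 23 + 31 = 54

54


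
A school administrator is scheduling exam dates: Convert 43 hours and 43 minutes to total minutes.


Hours: 43
Extra minutes: 43
Minutes per hour: 60
Hours to minutes: 43 x 60 = 2580
Total: 2580 + 43 = 2623

2623


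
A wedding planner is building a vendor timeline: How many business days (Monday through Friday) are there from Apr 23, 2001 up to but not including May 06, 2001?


Start: 2001-04-23 (Monday)
End (exclusive): 2001-05-06 (Sunday)
Total calendar days: 13
Full weeks: 13 // 7 = 1 -> 5 weekdays
Remaining 6 days starting on Monday:
  Mon(w), Tue(w), Wed(w), Thu(w), Fri(w), Sat(-) -> 5 weekdays
Total business days: 5 + 5 = 10

10


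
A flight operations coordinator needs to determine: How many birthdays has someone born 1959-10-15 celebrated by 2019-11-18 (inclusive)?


Birth: 1959-10-15
Reference: 2019-11-18
Year difference: 2019 - 1959 = 60
Has birthday (10-15) occurred by 11-18? Yes
Age in full years: 60

60


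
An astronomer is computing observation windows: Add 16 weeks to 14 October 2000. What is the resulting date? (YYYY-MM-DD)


Start: 2000-10-14
Weeks to add: 16
Convert to days: 16 x 7 = 112 days
Add 112 days to 2000-10-14
Result: 2001-02-03

2001-02-03


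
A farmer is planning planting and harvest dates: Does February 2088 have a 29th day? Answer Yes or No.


Year: 2088
Divisible by 4? 2088 / 4 = 522.0 -> Yes
Divisible by 100? 2088 / 100 = 20.88 -> No
Divisible by 4 but not 100, so it IS a leap year

Yes


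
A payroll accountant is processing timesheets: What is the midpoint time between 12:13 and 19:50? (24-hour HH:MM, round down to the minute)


Start time: 12:13 = 733 minutes from midnight
End time: 19:50 = 1190 minutes from midnight
Sum: 733 + 1190 = 1923
Midpoint: 1923 / 2 = 961 minutes
Convert: 961 / 60 = 16 hours, 1 minutes
Result: 16:01

16:01


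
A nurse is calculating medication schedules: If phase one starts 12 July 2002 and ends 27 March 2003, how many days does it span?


Start date: 2002-07-12
End date: 2003-03-27
Jul 2002: +20 days
Aug 2002: +31 days
Sep 2002: +30 days
... (6 more months)
Total: 258 days

258


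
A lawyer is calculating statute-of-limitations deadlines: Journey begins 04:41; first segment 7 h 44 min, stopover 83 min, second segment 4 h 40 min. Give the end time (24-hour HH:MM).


Depart: 04:41
Leg 1: +464 min -> 12:25
Layover: +83 min -> 13:48
Leg 2: +280 min -> 18:28
Total travel: 827 minutes = 13h 47m
Arrival: 18:28

18:28


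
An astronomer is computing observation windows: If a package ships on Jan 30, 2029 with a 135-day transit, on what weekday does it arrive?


Start: 2029-01-30 (Tuesday)
Step 1 - find target date: add 135 days
  2029-01-30 + 135 days = 2029-06-14
Step 2 - day of week:
  135 mod 7 = 2
  Tuesday + 2 days -> Thursday
Result: Thursday (2029-06-14)

Thursday


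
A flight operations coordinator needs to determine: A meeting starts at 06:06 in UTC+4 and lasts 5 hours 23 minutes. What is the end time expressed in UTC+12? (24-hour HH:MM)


Start: 06:06 in UTC+4
Step 1 - add duration:
  minutes: 6 + 23 = 29
  hours: 6 + 5 + 0 = 11
  end in UTC+4: 11:29
Step 2 - convert UTC+4 -> UTC+12:
  offset difference: 12 - (4) = 8 hours
  11 + (8) = 19 -> mod 24 = 19
Result: 19:29 in UTC+12

19:29


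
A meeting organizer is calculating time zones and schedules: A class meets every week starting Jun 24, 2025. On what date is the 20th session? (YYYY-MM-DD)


First occurrence: 2025-06-24 (occurrence 1)
Each occurrence is 7 days after the previous.
Occurrence 20 is 19 weeks after the first.
19 weeks = 133 days
2025-06-24 + 133 days = 2025-11-04

2025-11-04


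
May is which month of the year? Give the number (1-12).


Calendar month order:
4. April
5. May <--
6. June
May is month number 5

5


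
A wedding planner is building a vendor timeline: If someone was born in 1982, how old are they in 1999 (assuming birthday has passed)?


Birth year: 1982
Current year: 1999
Age = current year - birth year
Age = 1999 - 1982 = 17

17


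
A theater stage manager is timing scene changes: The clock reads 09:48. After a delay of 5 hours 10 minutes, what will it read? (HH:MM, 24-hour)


Start time: 09:48
Adding: 5 hours 10 minutes
Minutes: 48 + 10 = 58
Hours: 9 + 5 + 0 = 14
Result: 14:58

14:58


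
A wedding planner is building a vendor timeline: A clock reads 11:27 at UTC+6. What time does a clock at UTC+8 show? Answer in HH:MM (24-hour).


Local time: 11:27 at UTC+6 (offset 6h)
Target zone: UTC+8 (offset 8h)
Difference: 8 - (6) = 2 hours
Calculation: 11 + (2) = 13
Result: 13:27

13:27


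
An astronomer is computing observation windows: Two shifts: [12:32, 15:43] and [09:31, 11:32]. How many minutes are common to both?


Interval A: [752, 943] minutes from midnight
Interval B: [571, 692] minutes from midnight
Overlap start = max(752, 571) = 752
Overlap end = min(943, 692) = 692
End <= start, so the intervals do not overlap: 0 minutes

0


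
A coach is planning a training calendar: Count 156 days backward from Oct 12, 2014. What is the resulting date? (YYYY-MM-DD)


Start: 2014-10-12
Subtracting 156 days
Days already passed in October: 12
After going back through October: 144 more days to subtract
September 2014: 30 days, 114 remaining
August 2014: 31 days, 83 remaining
July 2014: 31 days, 52 remaining
June 2014: 30 days, 22 remaining
Result: 2014-05-09

2014-05-09


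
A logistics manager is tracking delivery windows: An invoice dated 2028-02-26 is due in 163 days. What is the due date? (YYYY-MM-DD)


Start: 2028-02-26
Adding 163 days
Days remaining in February: 3
After February: 160 days still to add
March 2028: 31 days, 129 remaining
April 2028: 30 days, 99 remaining
May 2028: 31 days, 68 remaining
June 2028: 30 days, 38 remaining
Result: 2028-08-07

2028-08-07


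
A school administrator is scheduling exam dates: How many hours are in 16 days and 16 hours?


Days: 16
Extra hours: 16
Hours per day: 24
Days to hours: 16 x 24 = 384
Total: 384 + 16 = 400

400


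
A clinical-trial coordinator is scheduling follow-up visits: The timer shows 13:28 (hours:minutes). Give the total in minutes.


Hours: 13
Minutes: 28
Convert hours to minutes: 13 x 60 = 780
Add remaining minutes: 780 + 28 = 808

808


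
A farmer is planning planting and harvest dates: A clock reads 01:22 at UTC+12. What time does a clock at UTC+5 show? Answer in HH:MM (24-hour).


Local time: 01:22 at UTC+12 (offset 12h)
Target zone: UTC+5 (offset 5h)
Difference: 5 - (12) = -7 hours
Calculation: 1 + (-7) = -6
Wraparound: (-6) mod 24 = 18
Result: 18:22

18:22


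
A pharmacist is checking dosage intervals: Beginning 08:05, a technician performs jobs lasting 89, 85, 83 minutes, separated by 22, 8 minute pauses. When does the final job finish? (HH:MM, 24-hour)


Start: 08:05 = 485 min from midnight
  after task 1 (89 min): 09:34
  after break (22 min): 09:56
  after task 2 (85 min): 11:21
  after break (8 min): 11:29
  after task 3 (83 min): 12:52
Total elapsed: 287 minutes
End time: 12:52

12:52


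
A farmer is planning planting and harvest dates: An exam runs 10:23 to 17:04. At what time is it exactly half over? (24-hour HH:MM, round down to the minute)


Start time: 10:23 = 623 minutes from midnight
End time: 17:04 = 1024 minutes from midnight
Sum: 623 + 1024 = 1647
Midpoint: 1647 / 2 = 823 minutes
Convert: 823 / 60 = 13 hours, 43 minutes
Result: 13:43

13:43


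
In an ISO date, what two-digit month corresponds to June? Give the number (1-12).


Calendar month order:
5. May
6. June <--
7. July
June is month number 6

6


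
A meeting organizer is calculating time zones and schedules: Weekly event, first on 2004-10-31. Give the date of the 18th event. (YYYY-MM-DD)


First occurrence: 2004-10-31 (occurrence 1)
Each occurrence is 7 days after the previous.
Occurrence 18 is 17 weeks after the first.
17 weeks = 119 days
2004-10-31 + 119 days = 2005-02-27

2005-02-27


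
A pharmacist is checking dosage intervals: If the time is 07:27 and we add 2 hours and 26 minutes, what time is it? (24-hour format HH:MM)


Start time: 07:27
Adding: 2 hours 26 minutes
Minutes: 27 + 26 = 53
Hours: 7 + 2 + 0 = 9
Result: 09:53

09:53


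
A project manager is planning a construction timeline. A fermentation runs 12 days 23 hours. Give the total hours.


Days: 12
Extra hours: 23
Hours per day: 24
Days to hours: 12 x 24 = 288
Total: 288 + 23 = 311

311


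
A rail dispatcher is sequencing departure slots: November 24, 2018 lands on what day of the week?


Date: 2018-11-24
January 1, 2018 is a Monday
Day of year: 328
Offset from Jan 1: 327 days
327 mod 7 = 5
Result: Saturday

Saturday


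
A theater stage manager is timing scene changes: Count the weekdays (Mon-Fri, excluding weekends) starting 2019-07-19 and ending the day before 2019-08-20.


Start: 2019-07-19 (Friday)
End (exclusive): 2019-08-20 (Tuesday)
Total calendar days: 32
Full weeks: 32 // 7 = 4 -> 20 weekdays
Remaining 4 days starting on Friday:
  Fri(w), Sat(-), Sun(-), Mon(w) -> 2 weekdays
Total business days: 20 + 2 = 22

22


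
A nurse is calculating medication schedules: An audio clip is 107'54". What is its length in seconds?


Minutes: 107
Seconds: 54
Convert minutes to seconds: 107 x 60 = 6420
Add remaining seconds: 6420 + 54 = 6474

6474


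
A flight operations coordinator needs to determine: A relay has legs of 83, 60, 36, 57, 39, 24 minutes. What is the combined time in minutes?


Durations: 83, 60, 36, 57, 39, 24
Running sum: 83
+ 60 = 143
+ 36 = 179
+ 57 = 236
+ 39 = 275
+ 24 = 299
Total duration: 299 minutes
That is 4 hours and 59 minutes

299


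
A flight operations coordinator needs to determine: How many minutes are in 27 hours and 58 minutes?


Hours: 27
Extra minutes: 58
Minutes per hour: 60
Hours to minutes: 27 x 60 = 1620
Total: 1620 + 58 = 1678

1678


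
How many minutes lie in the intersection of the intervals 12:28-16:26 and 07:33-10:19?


Interval A: [748, 986] minutes from midnight
Interval B: [453, 619] minutes from midnight
Overlap start = max(748, 453) = 748
Overlap end = min(986, 619) = 619
End <= start, so the intervals do not overlap: 0 minutes

0


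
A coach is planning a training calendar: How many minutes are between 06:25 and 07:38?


Start time: 06:25 = 385 minutes from midnight
End time: 07:38 = 458 minutes from midnight
Difference: 458 - 385 = 73 minutes
That is 1 hours and 13 minutes

73


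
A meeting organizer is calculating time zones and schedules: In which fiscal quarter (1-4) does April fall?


Month: April (month 4)
Q1: January-March (months 1-3)
Q2: April-June (months 4-6)
Q3: July-September (months 7-9)
Q4: October-December (months 10-12)
Month 4 falls in Q2

2


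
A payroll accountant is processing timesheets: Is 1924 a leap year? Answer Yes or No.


Year: 1924
Divisible by 4? 1924 / 4 = 481.0 -> Yes
Divisible by 100? 1924 / 100 = 19.24 -> No
Divisible by 4 but not 100, so it IS a leap year

Yes


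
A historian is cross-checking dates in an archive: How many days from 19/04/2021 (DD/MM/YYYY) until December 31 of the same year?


Start: April 19, 2021
End: December 31, 2021
Days left in April: 11
May: 31
June: 30
July: 31
August: 31
... plus remaining months
Sum of remaining months: 245
Total: 11 + 245 = 256

256


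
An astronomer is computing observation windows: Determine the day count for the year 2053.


Year: 2053
Check leap year rules:
Divisible by 4? No
2053 is not a leap year
Days: 365

365


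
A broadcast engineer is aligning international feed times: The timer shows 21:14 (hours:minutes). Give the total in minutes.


Hours: 21
Minutes: 14
Convert hours to minutes: 21 x 60 = 1260
Add remaining minutes: 1260 + 14 = 1274

1274


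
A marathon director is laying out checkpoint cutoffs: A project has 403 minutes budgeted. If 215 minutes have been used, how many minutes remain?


Total budget: 403 minutes
Time used: 215 minutes
Remaining: 403 - 215 = 188 minutes
Percent used: 53.3%
Percent remaining: 46.7%

188


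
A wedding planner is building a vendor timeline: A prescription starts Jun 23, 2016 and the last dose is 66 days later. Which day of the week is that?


Start: 2016-06-23 (Thursday)
Step 1 - find target date: add 66 days
  2016-06-23 + 66 days = 2016-08-28
Step 2 - day of week:
  66 mod 7 = 3
  Thursday + 3 days -> Sunday
Result: Sunday (2016-08-28)

Sunday


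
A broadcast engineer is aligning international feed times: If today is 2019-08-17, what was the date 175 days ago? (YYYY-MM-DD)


Start: 2019-08-17
Subtracting 175 days
Days already passed in August: 17
After going back through August: 158 more days to subtract
July 2019: 31 days, 127 remaining
June 2019: 30 days, 97 remaining
May 2019: 31 days, 66 remaining
April 2019: 30 days, 36 remaining
Result: 2019-02-23

2019-02-23
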